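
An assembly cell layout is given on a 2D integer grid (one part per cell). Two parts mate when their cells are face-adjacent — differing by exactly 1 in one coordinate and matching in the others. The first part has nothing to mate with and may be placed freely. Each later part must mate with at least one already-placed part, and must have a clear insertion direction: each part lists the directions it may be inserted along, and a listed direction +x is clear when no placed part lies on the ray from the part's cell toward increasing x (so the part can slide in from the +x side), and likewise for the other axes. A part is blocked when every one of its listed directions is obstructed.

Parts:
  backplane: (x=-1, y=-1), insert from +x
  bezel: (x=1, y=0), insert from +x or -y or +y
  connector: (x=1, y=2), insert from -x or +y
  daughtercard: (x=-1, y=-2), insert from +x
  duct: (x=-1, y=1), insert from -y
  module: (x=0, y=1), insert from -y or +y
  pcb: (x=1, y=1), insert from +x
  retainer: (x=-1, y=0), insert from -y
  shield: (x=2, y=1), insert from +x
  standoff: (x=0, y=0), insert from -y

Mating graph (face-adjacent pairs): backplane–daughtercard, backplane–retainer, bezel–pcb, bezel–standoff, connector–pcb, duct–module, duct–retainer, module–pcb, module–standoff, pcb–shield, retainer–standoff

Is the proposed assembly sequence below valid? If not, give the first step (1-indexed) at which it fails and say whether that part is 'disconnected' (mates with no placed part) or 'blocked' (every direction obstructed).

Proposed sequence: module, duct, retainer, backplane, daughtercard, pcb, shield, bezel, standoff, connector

Valid

1. module@(0, 1) [-y clear] — {module}
2. duct@(-1, 1) [-y clear] — {duct, module}
3. retainer@(-1, 0) [-y clear] — {duct, module, retainer}
4. backplane@(-1, -1) [+x clear] — {backplane, duct, module, retainer}
5. daughtercard@(-1, -2) [+x clear] — {backplane, daughtercard, duct, module, retainer}
6. pcb@(1, 1) [+x clear] — {backplane, daughtercard, duct, module, pcb, retainer}
7. shield@(2, 1) [+x clear] — {backplane, daughtercard, duct, module, pcb, retainer, shield}
8. bezel@(1, 0) [+x clear] — {backplane, bezel, daughtercard, duct, module, pcb, retainer, shield}
9. standoff@(0, 0) [-y clear] — {backplane, bezel, daughtercard, duct, module, pcb, retainer, shield, standoff}
10. connector@(1, 2) [-x clear] — {backplane, bezel, connector, daughtercard, duct, module, pcb, retainer, shield, standoff}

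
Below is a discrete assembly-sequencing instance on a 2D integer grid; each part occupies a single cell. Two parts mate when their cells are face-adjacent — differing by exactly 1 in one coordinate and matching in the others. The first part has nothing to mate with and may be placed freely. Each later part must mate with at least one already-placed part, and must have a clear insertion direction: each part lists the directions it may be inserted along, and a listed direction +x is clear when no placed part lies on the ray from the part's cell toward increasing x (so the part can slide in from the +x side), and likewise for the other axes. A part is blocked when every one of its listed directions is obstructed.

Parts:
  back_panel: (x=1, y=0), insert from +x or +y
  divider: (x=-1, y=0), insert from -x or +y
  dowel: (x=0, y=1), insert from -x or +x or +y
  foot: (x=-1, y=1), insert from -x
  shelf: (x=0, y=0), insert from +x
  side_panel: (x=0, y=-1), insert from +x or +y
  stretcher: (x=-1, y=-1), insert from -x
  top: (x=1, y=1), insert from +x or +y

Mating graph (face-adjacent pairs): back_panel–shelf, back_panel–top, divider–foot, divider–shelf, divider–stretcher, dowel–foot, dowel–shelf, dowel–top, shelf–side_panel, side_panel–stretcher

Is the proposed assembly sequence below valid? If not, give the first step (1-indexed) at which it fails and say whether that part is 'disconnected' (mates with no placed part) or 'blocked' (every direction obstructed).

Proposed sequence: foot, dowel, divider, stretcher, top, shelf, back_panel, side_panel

Valid

1. foot@(-1, 1) [-x clear] — {foot}
2. dowel@(0, 1) [+x clear] — {dowel, foot}
3. divider@(-1, 0) [-x clear] — {divider, dowel, foot}
4. stretcher@(-1, -1) [-x clear] — {divider, dowel, foot, stretcher}
5. top@(1, 1) [+x clear] — {divider, dowel, foot, stretcher, top}
6. shelf@(0, 0) [+x clear] — {divider, dowel, foot, shelf, stretcher, top}
7. back_panel@(1, 0) [+x clear] — {back_panel, divider, dowel, foot, shelf, stretcher, top}
8. side_panel@(0, -1) [+x clear] — {back_panel, divider, dowel, foot, shelf, side_panel, stretcher, top}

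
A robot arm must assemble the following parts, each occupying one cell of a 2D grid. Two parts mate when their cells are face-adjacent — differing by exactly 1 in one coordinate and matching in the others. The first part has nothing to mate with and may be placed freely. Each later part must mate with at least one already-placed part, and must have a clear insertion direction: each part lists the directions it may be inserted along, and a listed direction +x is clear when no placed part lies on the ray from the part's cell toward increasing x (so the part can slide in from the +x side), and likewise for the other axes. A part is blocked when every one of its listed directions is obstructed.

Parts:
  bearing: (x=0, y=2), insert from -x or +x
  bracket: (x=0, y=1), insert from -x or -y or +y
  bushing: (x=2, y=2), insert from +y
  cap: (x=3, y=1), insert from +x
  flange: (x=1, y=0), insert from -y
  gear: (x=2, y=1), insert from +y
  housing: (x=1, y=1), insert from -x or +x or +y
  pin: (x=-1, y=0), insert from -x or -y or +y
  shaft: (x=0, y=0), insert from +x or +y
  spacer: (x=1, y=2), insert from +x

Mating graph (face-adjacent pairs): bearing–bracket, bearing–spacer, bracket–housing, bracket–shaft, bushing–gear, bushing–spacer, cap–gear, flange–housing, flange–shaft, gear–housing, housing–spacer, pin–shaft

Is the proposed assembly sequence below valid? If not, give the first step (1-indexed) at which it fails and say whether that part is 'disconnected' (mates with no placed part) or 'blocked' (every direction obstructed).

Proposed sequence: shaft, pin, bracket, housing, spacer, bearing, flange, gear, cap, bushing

1. shaft@(0, 0) [+x clear] — {shaft}
2. pin@(-1, 0) [-x clear] — {pin, shaft}
3. bracket@(0, 1) [-x clear] — {bracket, pin, shaft}
4. housing@(1, 1) [+x clear] — {bracket, housing, pin, shaft}
5. spacer@(1, 2) [+x clear] — {bracket, housing, pin, shaft, spacer}
6. bearing@(0, 2) [-x clear] — {bearing, bracket, housing, pin, shaft, spacer}
7. flange@(1, 0) [-y clear] — {bearing, bracket, flange, housing, pin, shaft, spacer}
8. gear@(2, 1) [+y clear] — {bearing, bracket, flange, gear, housing, pin, shaft, spacer}
9. cap@(3, 1) [+x clear] — {bearing, bracket, cap, flange, gear, housing, pin, shaft, spacer}
10. bushing@(2, 2) [+y clear] — {bearing, bracket, bushing, cap, flange, gear, housing, pin, shaft, spacer}

Valid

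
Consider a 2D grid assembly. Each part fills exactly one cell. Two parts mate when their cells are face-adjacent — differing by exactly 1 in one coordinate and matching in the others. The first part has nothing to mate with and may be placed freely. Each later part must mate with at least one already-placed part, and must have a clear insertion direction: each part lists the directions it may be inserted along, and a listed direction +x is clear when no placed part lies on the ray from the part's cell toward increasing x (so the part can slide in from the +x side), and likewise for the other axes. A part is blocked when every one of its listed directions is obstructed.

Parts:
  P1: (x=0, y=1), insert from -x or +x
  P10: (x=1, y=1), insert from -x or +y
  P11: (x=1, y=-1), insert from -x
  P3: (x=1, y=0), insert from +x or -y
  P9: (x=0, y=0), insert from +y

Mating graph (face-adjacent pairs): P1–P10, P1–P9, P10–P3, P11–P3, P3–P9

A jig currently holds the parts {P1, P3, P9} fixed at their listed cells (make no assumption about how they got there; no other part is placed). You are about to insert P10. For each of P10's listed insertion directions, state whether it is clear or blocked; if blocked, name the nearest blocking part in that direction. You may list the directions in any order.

+y: clear; -x: blocked by P1

-x: nearest on ray is P1@(0, 1) ⇒ blocked
+y: ray from P10(1, 1) has no placed part ⇒ clear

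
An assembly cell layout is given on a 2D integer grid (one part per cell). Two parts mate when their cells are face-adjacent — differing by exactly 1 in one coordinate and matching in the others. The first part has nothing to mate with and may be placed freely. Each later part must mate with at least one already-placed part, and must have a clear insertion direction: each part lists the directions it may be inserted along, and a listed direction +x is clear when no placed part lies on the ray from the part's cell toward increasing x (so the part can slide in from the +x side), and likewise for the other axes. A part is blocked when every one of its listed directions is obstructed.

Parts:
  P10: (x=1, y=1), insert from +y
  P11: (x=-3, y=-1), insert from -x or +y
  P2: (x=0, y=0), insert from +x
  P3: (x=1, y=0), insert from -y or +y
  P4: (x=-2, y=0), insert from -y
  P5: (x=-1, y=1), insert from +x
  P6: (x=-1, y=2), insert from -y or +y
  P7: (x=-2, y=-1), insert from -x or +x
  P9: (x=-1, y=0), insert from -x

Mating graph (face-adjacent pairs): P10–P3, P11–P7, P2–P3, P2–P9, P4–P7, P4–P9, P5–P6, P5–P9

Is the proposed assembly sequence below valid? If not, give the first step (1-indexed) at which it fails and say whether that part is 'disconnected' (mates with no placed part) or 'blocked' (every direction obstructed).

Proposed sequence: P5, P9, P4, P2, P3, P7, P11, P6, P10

1. P5@(-1, 1) [+x clear] — {P5}
2. P9@(-1, 0) [-x clear] — {P5, P9}
3. P4@(-2, 0) [-y clear] — {P4, P5, P9}
4. P2@(0, 0) [+x clear] — {P2, P4, P5, P9}
5. P3@(1, 0) [-y clear] — {P2, P3, P4, P5, P9}
6. P7@(-2, -1) [-x clear] — {P2, P3, P4, P5, P7, P9}
7. P11@(-3, -1) [-x clear] — {P11, P2, P3, P4, P5, P7, P9}
8. P6@(-1, 2) [+y clear] — {P11, P2, P3, P4, P5, P6, P7, P9}
9. P10@(1, 1) [+y clear] — {P10, P11, P2, P3, P4, P5, P6, P7, P9}

Valid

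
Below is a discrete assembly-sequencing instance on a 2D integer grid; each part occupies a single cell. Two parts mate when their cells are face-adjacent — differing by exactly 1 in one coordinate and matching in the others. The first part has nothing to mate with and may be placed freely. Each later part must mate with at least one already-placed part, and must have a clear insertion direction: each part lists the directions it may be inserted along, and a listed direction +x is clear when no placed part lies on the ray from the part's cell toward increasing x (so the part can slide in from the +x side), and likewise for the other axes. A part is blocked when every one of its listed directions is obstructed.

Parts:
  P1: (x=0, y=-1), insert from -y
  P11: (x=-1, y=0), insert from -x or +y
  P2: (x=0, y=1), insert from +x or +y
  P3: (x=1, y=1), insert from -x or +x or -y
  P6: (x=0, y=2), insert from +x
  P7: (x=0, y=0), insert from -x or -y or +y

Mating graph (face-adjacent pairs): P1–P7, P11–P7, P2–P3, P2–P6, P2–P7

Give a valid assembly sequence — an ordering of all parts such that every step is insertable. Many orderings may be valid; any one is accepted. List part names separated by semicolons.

1. P2@(0, 1) [+x clear] — {P2}
2. P3@(1, 1) [+x clear] — {P2, P3}
3. P7@(0, 0) [-x clear] — {P2, P3, P7}
4. P1@(0, -1) [-y clear] — {P1, P2, P3, P7}
5. P11@(-1, 0) [-x clear] — {P1, P11, P2, P3, P7}
6. P6@(0, 2) [+x clear] — {P1, P11, P2, P3, P6, P7}

P2; P3; P7; P1; P11; P6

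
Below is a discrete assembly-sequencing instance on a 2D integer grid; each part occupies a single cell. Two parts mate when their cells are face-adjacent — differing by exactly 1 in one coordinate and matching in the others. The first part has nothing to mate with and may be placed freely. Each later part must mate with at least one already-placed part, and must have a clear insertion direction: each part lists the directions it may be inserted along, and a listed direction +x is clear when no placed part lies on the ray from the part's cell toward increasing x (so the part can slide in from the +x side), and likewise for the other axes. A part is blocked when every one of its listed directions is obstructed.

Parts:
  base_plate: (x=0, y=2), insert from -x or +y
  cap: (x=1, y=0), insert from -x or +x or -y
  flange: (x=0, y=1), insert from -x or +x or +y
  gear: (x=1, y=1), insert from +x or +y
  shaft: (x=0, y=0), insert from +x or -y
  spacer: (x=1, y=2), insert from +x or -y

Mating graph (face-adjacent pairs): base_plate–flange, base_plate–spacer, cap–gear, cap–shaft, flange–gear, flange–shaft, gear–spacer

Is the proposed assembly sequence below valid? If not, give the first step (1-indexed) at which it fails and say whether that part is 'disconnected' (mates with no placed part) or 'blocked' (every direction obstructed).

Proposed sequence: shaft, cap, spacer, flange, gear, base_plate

1. shaft@(0, 0) [+x clear] — {shaft}
2. cap@(1, 0) [+x clear] — {cap, shaft}
3. spacer@(1, 2) — no placed neighbour ⇒ disconnected

Invalid at step 3 (disconnected)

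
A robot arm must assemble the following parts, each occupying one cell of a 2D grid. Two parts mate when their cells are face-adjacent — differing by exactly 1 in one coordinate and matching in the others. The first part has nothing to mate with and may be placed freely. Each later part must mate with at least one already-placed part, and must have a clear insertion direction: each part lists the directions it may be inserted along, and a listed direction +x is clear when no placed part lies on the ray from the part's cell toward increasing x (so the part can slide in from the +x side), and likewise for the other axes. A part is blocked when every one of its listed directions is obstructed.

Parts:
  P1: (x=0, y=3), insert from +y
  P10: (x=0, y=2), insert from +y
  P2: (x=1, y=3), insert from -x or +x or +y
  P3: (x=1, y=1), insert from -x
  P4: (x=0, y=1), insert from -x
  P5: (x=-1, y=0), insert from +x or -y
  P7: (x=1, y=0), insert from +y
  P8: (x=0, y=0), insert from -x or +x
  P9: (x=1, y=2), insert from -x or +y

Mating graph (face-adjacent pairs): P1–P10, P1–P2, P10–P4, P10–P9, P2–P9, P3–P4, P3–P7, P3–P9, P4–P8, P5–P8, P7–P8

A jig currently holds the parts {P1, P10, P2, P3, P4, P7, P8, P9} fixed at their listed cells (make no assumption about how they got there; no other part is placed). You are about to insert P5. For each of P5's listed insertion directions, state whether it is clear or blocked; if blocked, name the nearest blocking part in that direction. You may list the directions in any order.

+x: blocked by P8; -y: clear

+x: nearest on ray is P8@(0, 0) ⇒ blocked
-y: ray from P5(-1, 0) has no placed part ⇒ clear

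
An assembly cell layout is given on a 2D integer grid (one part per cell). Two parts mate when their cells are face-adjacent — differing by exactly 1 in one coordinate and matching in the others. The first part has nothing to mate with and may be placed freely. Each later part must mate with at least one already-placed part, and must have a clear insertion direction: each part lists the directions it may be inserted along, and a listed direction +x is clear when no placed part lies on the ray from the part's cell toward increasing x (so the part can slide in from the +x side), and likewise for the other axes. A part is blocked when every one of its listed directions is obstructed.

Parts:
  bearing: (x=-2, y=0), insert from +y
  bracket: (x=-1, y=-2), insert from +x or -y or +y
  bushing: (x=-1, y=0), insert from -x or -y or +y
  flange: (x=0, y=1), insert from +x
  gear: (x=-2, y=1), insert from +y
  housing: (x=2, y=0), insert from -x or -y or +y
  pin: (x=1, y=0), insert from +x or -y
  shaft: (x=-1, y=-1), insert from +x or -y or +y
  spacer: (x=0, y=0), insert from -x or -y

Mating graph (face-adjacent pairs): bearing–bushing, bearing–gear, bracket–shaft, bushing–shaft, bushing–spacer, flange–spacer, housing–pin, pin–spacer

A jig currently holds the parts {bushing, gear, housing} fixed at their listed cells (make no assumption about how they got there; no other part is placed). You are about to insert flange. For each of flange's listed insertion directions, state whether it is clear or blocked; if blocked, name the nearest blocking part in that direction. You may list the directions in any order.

+x: ray from flange(0, 1) has no placed part ⇒ clear

+x: clear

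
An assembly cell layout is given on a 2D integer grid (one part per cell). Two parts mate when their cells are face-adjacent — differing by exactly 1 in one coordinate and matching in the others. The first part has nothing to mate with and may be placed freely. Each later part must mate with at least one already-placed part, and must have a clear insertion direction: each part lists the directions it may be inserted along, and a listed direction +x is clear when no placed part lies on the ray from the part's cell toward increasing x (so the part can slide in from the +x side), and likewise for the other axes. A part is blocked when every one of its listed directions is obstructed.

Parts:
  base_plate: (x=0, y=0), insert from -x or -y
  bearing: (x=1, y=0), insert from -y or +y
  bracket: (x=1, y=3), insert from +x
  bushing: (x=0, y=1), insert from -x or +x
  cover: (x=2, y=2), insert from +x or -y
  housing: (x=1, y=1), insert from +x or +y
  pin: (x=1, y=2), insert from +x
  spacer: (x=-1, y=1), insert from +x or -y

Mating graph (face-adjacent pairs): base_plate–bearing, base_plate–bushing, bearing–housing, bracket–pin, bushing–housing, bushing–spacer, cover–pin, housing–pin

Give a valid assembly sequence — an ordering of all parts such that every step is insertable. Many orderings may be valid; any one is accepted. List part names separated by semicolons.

bracket; pin; cover; housing; bushing; base_plate; spacer; bearing

1. bracket@(1, 3) [+x clear] — {bracket}
2. pin@(1, 2) [+x clear] — {bracket, pin}
3. cover@(2, 2) [+x clear] — {bracket, cover, pin}
4. housing@(1, 1) [+x clear] — {bracket, cover, housing, pin}
5. bushing@(0, 1) [-x clear] — {bracket, bushing, cover, housing, pin}
6. base_plate@(0, 0) [-x clear] — {base_plate, bracket, bushing, cover, housing, pin}
7. spacer@(-1, 1) [-y clear] — {base_plate, bracket, bushing, cover, housing, pin, spacer}
8. bearing@(1, 0) [-y clear] — {base_plate, bearing, bracket, bushing, cover, housing, pin, spacer}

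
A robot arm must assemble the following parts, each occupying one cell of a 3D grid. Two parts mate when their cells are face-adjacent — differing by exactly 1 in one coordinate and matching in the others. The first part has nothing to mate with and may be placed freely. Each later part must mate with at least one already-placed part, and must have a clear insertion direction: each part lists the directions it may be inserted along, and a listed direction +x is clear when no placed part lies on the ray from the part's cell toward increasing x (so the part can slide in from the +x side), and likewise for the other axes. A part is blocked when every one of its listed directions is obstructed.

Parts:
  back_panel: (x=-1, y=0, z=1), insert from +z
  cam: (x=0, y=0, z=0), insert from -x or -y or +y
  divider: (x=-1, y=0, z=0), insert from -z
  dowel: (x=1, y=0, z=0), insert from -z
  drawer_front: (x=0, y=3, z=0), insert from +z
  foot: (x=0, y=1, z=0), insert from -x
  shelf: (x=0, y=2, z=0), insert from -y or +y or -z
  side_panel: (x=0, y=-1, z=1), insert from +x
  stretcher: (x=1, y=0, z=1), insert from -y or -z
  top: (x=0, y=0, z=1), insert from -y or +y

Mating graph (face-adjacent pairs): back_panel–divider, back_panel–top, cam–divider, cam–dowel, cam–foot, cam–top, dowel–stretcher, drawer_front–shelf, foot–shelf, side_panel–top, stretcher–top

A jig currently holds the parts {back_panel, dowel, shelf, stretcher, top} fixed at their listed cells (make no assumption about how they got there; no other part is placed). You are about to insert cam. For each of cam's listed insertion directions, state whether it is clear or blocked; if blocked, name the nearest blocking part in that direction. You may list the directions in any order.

-x: ray from cam(0, 0, 0) has no placed part ⇒ clear
-y: ray from cam(0, 0, 0) has no placed part ⇒ clear
+y: nearest on ray is shelf@(0, 2, 0) ⇒ blocked

+y: blocked by shelf; -x: clear; -y: clear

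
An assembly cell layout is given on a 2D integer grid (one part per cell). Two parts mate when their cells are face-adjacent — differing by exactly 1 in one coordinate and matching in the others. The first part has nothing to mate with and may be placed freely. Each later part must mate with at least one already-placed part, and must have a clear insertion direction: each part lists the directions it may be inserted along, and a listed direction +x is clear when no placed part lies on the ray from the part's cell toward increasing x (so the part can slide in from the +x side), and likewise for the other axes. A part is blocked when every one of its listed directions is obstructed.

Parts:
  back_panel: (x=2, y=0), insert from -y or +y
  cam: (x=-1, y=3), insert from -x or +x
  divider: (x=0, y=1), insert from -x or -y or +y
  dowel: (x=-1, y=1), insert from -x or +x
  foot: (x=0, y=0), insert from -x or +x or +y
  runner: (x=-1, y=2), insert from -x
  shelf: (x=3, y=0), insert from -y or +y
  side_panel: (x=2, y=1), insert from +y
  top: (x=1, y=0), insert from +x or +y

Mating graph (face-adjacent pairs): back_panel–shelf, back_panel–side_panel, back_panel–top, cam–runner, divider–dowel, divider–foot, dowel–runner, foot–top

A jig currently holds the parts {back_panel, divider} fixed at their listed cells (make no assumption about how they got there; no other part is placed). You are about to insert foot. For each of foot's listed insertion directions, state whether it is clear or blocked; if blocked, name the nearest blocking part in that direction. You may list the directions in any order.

-x: ray from foot(0, 0) has no placed part ⇒ clear
+x: nearest on ray is back_panel@(2, 0) ⇒ blocked
+y: nearest on ray is divider@(0, 1) ⇒ blocked

+x: blocked by back_panel; +y: blocked by divider; -x: clear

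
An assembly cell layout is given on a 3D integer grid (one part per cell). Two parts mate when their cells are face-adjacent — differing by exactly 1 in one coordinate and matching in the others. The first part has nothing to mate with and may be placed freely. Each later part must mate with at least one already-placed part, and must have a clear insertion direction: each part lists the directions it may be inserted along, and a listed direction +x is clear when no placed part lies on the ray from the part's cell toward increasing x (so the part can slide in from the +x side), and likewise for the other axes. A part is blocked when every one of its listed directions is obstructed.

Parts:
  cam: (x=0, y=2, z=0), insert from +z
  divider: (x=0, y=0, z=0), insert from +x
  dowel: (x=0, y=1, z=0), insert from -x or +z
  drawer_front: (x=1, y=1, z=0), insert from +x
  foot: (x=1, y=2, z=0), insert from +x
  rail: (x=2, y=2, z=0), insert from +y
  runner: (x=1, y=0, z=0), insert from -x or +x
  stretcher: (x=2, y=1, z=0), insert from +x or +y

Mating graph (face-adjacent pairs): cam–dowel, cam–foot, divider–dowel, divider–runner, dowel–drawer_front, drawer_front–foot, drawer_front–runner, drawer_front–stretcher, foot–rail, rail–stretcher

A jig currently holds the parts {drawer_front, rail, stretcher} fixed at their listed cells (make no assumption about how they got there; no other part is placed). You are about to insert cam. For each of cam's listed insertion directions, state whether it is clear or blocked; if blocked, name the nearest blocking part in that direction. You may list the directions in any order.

+z: clear

+z: ray from cam(0, 2, 0) has no placed part ⇒ clear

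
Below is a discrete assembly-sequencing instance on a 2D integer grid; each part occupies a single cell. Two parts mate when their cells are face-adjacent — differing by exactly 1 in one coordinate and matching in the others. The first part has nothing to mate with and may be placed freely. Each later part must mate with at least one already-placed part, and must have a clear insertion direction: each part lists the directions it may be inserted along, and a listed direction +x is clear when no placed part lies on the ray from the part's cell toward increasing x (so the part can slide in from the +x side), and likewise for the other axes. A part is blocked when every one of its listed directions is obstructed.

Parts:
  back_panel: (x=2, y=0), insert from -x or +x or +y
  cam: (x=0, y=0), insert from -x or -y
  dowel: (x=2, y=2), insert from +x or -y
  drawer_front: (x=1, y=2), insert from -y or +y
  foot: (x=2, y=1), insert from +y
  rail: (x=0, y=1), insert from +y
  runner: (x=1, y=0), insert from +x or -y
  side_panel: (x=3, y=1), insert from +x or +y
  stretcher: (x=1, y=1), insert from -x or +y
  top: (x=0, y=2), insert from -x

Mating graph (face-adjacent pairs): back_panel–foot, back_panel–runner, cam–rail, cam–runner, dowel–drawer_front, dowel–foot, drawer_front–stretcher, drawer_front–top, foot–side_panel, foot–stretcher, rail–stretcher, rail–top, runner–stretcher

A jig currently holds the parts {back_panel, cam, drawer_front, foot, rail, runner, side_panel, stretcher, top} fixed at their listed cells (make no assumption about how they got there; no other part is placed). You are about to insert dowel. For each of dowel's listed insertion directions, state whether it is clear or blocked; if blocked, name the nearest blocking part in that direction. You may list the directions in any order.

+x: ray from dowel(2, 2) has no placed part ⇒ clear
-y: nearest on ray is foot@(2, 1) ⇒ blocked

+x: clear; -y: blocked by foot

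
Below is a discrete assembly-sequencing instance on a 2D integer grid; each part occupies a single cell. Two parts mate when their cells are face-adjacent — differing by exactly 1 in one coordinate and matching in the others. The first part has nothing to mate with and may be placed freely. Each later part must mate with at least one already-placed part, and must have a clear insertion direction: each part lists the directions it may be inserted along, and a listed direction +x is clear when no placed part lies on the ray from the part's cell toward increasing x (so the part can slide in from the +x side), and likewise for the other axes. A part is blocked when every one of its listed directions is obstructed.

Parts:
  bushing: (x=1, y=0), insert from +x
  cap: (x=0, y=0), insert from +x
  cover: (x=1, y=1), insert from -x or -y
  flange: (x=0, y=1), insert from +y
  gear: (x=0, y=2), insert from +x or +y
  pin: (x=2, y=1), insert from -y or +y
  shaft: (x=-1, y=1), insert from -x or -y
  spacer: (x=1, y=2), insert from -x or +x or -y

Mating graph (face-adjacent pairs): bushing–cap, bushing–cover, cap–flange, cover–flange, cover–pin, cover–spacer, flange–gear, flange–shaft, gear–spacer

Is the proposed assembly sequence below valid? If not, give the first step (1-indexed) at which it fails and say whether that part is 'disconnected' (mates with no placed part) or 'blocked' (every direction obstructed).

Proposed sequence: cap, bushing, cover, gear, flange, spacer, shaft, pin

1. cap@(0, 0) [+x clear] — {cap}
2. bushing@(1, 0) [+x clear] — {bushing, cap}
3. cover@(1, 1) [-x clear] — {bushing, cap, cover}
4. gear@(0, 2) — no placed neighbour ⇒ disconnected

Invalid at step 4 (disconnected)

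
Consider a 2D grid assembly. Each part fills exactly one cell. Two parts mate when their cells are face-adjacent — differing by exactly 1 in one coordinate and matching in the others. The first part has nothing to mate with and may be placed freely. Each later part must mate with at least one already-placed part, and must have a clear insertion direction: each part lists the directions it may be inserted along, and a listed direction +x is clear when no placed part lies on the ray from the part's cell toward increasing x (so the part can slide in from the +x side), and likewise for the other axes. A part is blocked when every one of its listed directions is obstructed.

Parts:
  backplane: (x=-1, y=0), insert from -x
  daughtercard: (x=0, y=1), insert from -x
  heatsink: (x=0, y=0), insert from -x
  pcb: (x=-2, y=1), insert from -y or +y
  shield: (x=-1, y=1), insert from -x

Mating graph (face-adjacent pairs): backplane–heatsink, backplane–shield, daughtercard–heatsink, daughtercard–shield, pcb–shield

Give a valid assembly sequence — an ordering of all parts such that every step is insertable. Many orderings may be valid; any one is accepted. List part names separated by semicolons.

1. daughtercard@(0, 1) [-x clear] — {daughtercard}
2. heatsink@(0, 0) [-x clear] — {daughtercard, heatsink}
3. backplane@(-1, 0) [-x clear] — {backplane, daughtercard, heatsink}
4. shield@(-1, 1) [-x clear] — {backplane, daughtercard, heatsink, shield}
5. pcb@(-2, 1) [-y clear] — {backplane, daughtercard, heatsink, pcb, shield}

daughtercard; heatsink; backplane; shield; pcb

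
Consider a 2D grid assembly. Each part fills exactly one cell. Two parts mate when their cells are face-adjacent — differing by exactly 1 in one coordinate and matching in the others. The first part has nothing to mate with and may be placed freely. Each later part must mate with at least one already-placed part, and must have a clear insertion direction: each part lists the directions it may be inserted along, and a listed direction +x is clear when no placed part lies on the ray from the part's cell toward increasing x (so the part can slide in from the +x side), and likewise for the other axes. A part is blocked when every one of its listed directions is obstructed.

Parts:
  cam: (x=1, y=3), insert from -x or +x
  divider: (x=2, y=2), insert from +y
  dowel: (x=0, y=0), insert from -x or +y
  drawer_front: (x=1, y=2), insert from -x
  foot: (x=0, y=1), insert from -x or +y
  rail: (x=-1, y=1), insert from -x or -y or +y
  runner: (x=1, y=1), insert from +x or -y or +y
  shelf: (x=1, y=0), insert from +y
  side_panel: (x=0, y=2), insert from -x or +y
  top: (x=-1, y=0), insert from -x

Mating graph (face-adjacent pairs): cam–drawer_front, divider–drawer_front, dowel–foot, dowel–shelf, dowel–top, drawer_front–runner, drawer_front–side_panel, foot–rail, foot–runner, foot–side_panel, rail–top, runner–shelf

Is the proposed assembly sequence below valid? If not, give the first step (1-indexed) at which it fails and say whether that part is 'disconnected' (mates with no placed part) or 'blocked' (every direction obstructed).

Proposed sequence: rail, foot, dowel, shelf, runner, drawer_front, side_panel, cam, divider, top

Valid

1. rail@(-1, 1) [-x clear] — {rail}
2. foot@(0, 1) [+y clear] — {foot, rail}
3. dowel@(0, 0) [-x clear] — {dowel, foot, rail}
4. shelf@(1, 0) [+y clear] — {dowel, foot, rail, shelf}
5. runner@(1, 1) [+x clear] — {dowel, foot, rail, runner, shelf}
6. drawer_front@(1, 2) [-x clear] — {dowel, drawer_front, foot, rail, runner, shelf}
7. side_panel@(0, 2) [-x clear] — {dowel, drawer_front, foot, rail, runner, shelf, side_panel}
8. cam@(1, 3) [-x clear] — {cam, dowel, drawer_front, foot, rail, runner, shelf, side_panel}
9. divider@(2, 2) [+y clear] — {cam, divider, dowel, drawer_front, foot, rail, runner, shelf, side_panel}
10. top@(-1, 0) [-x clear] — {cam, divider, dowel, drawer_front, foot, rail, runner, shelf, side_panel, top}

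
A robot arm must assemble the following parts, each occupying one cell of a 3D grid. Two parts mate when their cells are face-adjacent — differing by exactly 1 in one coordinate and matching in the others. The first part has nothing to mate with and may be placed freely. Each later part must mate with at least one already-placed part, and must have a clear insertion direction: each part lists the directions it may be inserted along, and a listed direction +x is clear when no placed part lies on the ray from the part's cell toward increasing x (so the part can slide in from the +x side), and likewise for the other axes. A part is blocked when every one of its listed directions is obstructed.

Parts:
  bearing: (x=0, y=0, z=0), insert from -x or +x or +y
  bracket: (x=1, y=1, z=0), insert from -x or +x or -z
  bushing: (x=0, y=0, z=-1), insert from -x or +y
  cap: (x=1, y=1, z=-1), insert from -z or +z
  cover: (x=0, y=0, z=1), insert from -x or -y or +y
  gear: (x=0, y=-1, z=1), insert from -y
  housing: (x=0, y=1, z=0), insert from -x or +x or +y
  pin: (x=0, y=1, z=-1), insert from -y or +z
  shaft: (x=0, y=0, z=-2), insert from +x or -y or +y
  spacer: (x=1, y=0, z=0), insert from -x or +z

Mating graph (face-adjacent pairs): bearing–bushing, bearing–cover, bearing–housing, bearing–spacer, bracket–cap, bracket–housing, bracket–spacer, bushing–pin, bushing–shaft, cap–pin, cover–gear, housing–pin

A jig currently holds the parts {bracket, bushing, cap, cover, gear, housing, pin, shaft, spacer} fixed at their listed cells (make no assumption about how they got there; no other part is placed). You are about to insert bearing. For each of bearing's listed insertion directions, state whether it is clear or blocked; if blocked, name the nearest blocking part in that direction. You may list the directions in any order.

-x: ray from bearing(0, 0, 0) has no placed part ⇒ clear
+x: nearest on ray is spacer@(1, 0, 0) ⇒ blocked
+y: nearest on ray is housing@(0, 1, 0) ⇒ blocked

+x: blocked by spacer; +y: blocked by housing; -x: clear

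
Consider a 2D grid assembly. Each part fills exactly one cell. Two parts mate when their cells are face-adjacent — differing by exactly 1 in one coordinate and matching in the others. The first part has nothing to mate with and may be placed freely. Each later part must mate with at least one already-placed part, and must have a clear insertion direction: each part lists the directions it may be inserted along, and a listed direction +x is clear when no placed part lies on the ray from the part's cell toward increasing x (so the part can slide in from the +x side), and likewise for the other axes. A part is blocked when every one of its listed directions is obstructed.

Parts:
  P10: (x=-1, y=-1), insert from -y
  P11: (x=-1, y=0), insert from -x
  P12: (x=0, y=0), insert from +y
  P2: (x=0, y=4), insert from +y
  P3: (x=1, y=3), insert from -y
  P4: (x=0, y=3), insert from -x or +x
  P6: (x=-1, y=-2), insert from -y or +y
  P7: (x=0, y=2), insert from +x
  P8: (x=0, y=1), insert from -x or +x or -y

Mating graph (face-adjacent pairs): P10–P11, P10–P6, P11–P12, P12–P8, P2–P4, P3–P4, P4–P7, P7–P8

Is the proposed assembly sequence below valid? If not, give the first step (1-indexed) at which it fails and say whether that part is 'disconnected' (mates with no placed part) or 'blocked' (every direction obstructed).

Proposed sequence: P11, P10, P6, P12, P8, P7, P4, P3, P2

1. P11@(-1, 0) [-x clear] — {P11}
2. P10@(-1, -1) [-y clear] — {P10, P11}
3. P6@(-1, -2) [-y clear] — {P10, P11, P6}
4. P12@(0, 0) [+y clear] — {P10, P11, P12, P6}
5. P8@(0, 1) [-x clear] — {P10, P11, P12, P6, P8}
6. P7@(0, 2) [+x clear] — {P10, P11, P12, P6, P7, P8}
7. P4@(0, 3) [-x clear] — {P10, P11, P12, P4, P6, P7, P8}
8. P3@(1, 3) [-y clear] — {P10, P11, P12, P3, P4, P6, P7, P8}
9. P2@(0, 4) [+y clear] — {P10, P11, P12, P2, P3, P4, P6, P7, P8}

Valid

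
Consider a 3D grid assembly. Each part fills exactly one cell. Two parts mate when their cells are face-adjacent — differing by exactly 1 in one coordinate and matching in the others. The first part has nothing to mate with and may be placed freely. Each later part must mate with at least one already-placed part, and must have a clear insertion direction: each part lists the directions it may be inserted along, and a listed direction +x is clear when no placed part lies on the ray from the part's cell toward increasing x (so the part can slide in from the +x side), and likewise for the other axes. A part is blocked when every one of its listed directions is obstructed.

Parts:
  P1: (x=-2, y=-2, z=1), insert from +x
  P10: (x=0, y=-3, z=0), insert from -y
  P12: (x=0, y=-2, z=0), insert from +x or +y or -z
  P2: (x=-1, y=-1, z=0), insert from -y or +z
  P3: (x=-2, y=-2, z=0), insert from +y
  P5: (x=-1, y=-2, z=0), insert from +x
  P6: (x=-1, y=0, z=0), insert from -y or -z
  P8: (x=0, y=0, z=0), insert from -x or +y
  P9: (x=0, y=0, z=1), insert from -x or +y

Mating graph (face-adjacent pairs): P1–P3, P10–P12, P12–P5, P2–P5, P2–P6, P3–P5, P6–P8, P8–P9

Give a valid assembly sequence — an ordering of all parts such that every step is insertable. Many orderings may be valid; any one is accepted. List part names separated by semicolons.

1. P9@(0, 0, 1) [-x clear] — {P9}
2. P8@(0, 0, 0) [-x clear] — {P8, P9}
3. P6@(-1, 0, 0) [-y clear] — {P6, P8, P9}
4. P2@(-1, -1, 0) [-y clear] — {P2, P6, P8, P9}
5. P5@(-1, -2, 0) [+x clear] — {P2, P5, P6, P8, P9}
6. P12@(0, -2, 0) [+x clear] — {P12, P2, P5, P6, P8, P9}
7. P10@(0, -3, 0) [-y clear] — {P10, P12, P2, P5, P6, P8, P9}
8. P3@(-2, -2, 0) [+y clear] — {P10, P12, P2, P3, P5, P6, P8, P9}
9. P1@(-2, -2, 1) [+x clear] — {P1, P10, P12, P2, P3, P5, P6, P8, P9}

P9; P8; P6; P2; P5; P12; P10; P3; P1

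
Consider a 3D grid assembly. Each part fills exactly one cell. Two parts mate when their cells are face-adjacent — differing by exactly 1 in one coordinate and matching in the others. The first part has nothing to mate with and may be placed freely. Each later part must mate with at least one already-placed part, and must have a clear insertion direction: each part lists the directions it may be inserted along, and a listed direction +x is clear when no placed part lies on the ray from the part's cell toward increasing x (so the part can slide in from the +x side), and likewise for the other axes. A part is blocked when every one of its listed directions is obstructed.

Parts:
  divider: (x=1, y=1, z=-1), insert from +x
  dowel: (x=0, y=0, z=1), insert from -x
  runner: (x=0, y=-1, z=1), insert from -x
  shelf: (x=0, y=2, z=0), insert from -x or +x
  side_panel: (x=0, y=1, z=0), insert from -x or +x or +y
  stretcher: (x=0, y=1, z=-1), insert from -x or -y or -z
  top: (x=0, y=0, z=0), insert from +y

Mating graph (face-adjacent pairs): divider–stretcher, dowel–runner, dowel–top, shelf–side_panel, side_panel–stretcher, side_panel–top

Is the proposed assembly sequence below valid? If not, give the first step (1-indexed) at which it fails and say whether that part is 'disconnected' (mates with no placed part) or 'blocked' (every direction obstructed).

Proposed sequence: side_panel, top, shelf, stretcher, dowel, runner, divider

1. side_panel@(0, 1, 0) [-x clear] — {side_panel}
2. top@(0, 0, 0) — +y all obstructed ⇒ blocked

Invalid at step 2 (blocked)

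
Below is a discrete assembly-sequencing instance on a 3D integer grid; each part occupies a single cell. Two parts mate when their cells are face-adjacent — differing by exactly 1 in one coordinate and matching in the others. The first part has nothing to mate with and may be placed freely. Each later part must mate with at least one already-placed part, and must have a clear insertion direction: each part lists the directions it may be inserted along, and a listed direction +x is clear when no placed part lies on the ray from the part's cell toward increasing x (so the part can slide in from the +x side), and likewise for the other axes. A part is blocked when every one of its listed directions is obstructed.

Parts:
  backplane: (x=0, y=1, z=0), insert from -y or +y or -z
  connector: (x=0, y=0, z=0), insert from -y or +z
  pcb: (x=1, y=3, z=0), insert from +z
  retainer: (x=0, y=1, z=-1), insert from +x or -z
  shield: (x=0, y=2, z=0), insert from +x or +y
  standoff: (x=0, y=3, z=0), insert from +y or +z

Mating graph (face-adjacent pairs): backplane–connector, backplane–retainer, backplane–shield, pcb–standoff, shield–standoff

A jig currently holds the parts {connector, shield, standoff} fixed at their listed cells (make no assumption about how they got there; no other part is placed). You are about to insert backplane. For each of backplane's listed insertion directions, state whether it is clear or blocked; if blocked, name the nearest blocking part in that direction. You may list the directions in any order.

-y: nearest on ray is connector@(0, 0, 0) ⇒ blocked
+y: nearest on ray is shield@(0, 2, 0) ⇒ blocked
-z: ray from backplane(0, 1, 0) has no placed part ⇒ clear

+y: blocked by shield; -y: blocked by connector; -z: clear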